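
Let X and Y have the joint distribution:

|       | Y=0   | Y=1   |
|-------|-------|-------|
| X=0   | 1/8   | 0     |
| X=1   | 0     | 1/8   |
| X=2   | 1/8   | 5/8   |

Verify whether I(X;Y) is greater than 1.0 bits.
Marginal P(X) (row sums):
  P(X=0) = 1/8 + 0 = 1/8
  P(X=1) = 0 + 1/8 = 1/8
  P(X=2) = 1/8 + 5/8 = 3/4
Marginal P(Y) (column sums):
  P(Y=0) = 1/8 + 0 + 1/8 = 1/4
  P(Y=1) = 0 + 1/8 + 5/8 = 3/4

H(X) = -[(1/8)·log₂(1/8) + (1/8)·log₂(1/8) + (3/4)·log₂(3/4)]
  = 0.3750 + 0.3750 + 0.3113
  = 1.0613 bits
H(Y) = -[(1/4)·log₂(1/4) + (3/4)·log₂(3/4)]
  = 0.5000 + 0.3113
  = 0.8113 bits
H(X,Y) = -[(1/8)·log₂(1/8) + (1/8)·log₂(1/8) + (1/8)·log₂(1/8) + (5/8)·log₂(5/8)]
  = 0.3750 + 0.3750 + 0.3750 + 0.4238
  = 1.5488 bits

I(X;Y) = H(X) + H(Y) - H(X,Y)
  = 1.0613 + 0.8113 - 1.5488
  = 0.3238 bits

No. I(X;Y) = 0.3238 bits, which is ≤ 1.0 bits.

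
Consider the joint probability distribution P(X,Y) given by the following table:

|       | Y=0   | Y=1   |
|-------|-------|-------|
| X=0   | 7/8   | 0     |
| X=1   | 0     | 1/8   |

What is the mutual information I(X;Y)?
Marginal P(X) (row sums):
  P(X=0) = 7/8 + 0 = 7/8
  P(X=1) = 0 + 1/8 = 1/8
Marginal P(Y) (column sums):
  P(Y=0) = 7/8 + 0 = 7/8
  P(Y=1) = 0 + 1/8 = 1/8

H(X) = -[(7/8)·log₂(7/8) + (1/8)·log₂(1/8)]
  = 0.1686 + 0.3750
  = 0.5436 bits
H(Y) = -[(7/8)·log₂(7/8) + (1/8)·log₂(1/8)]
  = 0.1686 + 0.3750
  = 0.5436 bits
H(X,Y) = -[(7/8)·log₂(7/8) + (1/8)·log₂(1/8)]
  = 0.1686 + 0.3750
  = 0.5436 bits

I(X;Y) = H(X) + H(Y) - H(X,Y)
  = 0.5436 + 0.5436 - 0.5436
  = 0.5436 bits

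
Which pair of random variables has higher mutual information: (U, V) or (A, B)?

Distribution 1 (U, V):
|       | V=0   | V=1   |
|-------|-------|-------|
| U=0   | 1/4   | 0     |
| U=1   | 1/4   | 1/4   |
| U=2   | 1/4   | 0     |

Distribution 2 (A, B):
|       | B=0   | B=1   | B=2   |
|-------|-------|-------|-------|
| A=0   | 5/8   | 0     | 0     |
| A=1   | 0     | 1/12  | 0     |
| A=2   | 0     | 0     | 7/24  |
Distribution 1 (U, V):
Marginal P(U) (row sums):
  P(U=0) = 1/4 + 0 = 1/4
  P(U=1) = 1/4 + 1/4 = 1/2
  P(U=2) = 1/4 + 0 = 1/4
Marginal P(V) (column sums):
  P(V=0) = 1/4 + 1/4 + 1/4 = 3/4
  P(V=1) = 0 + 1/4 + 0 = 1/4

H(U) = -[(1/4)·log₂(1/4) + (1/2)·log₂(1/2) + (1/4)·log₂(1/4)]
  = 0.5000 + 0.5000 + 0.5000
  = 1.5000 bits
H(V) = -[(3/4)·log₂(3/4) + (1/4)·log₂(1/4)]
  = 0.3113 + 0.5000
  = 0.8113 bits
H(U,V) = -[(1/4)·log₂(1/4) + (1/4)·log₂(1/4) + (1/4)·log₂(1/4) + (1/4)·log₂(1/4)]
  = 0.5000 + 0.5000 + 0.5000 + 0.5000
  = 2.0000 bits

I(U;V) = H(U) + H(V) - H(U,V)
  = 1.5000 + 0.8113 - 2.0000
  = 0.3113 bits

Distribution 2 (A, B):
Marginal P(A) (row sums):
  P(A=0) = 5/8 + 0 + 0 = 5/8
  P(A=1) = 0 + 1/12 + 0 = 1/12
  P(A=2) = 0 + 0 + 7/24 = 7/24
Marginal P(B) (column sums):
  P(B=0) = 5/8 + 0 + 0 = 5/8
  P(B=1) = 0 + 1/12 + 0 = 1/12
  P(B=2) = 0 + 0 + 7/24 = 7/24

H(A) = -[(5/8)·log₂(5/8) + (1/12)·log₂(1/12) + (7/24)·log₂(7/24)]
  = 0.4238 + 0.2987 + 0.5185
  = 1.2410 bits
H(B) = -[(5/8)·log₂(5/8) + (1/12)·log₂(1/12) + (7/24)·log₂(7/24)]
  = 0.4238 + 0.2987 + 0.5185
  = 1.2410 bits
H(A,B) = -[(5/8)·log₂(5/8) + (1/12)·log₂(1/12) + (7/24)·log₂(7/24)]
  = 0.4238 + 0.2987 + 0.5185
  = 1.2410 bits

I(A;B) = H(A) + H(B) - H(A,B)
  = 1.2410 + 1.2410 - 1.2410
  = 1.2410 bits

I(A;B) = 1.2410 bits > I(U;V) = 0.3113 bits, so (A, B) has the higher mutual information (stronger dependence).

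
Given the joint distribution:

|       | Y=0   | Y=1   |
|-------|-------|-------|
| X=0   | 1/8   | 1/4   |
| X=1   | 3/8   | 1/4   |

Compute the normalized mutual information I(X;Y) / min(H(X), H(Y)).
Marginal P(X) (row sums):
  P(X=0) = 1/8 + 1/4 = 3/8
  P(X=1) = 3/8 + 1/4 = 5/8
Marginal P(Y) (column sums):
  P(Y=0) = 1/8 + 3/8 = 1/2
  P(Y=1) = 1/4 + 1/4 = 1/2

H(X) = -[(3/8)·log₂(3/8) + (5/8)·log₂(5/8)]
  = 0.5306 + 0.4238
  = 0.9544 bits
H(Y) = -[(1/2)·log₂(1/2) + (1/2)·log₂(1/2)]
  = 0.5000 + 0.5000
  = 1.0000 bits
H(X,Y) = -[(1/8)·log₂(1/8) + (1/4)·log₂(1/4) + (3/8)·log₂(3/8) + (1/4)·log₂(1/4)]
  = 0.3750 + 0.5000 + 0.5306 + 0.5000
  = 1.9056 bits

I(X;Y) = H(X) + H(Y) - H(X,Y)
  = 0.9544 + 1.0000 - 1.9056
  = 0.0488 bits

min(H(X), H(Y)) = min(0.9544, 1.0000) = 0.9544 bits
Normalized MI = 0.0488 / 0.9544 = 0.0511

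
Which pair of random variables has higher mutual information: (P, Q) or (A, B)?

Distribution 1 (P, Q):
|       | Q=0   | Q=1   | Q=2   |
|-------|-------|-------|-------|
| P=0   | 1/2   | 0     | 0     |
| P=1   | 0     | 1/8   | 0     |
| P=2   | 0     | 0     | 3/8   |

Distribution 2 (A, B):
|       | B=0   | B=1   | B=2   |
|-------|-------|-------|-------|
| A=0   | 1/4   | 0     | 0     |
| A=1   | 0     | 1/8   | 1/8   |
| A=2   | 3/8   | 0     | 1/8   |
Distribution 1 (P, Q):
Marginal P(P) (row sums):
  P(P=0) = 1/2 + 0 + 0 = 1/2
  P(P=1) = 0 + 1/8 + 0 = 1/8
  P(P=2) = 0 + 0 + 3/8 = 3/8
Marginal P(Q) (column sums):
  P(Q=0) = 1/2 + 0 + 0 = 1/2
  P(Q=1) = 0 + 1/8 + 0 = 1/8
  P(Q=2) = 0 + 0 + 3/8 = 3/8

H(P) = -[(1/2)·log₂(1/2) + (1/8)·log₂(1/8) + (3/8)·log₂(3/8)]
  = 0.5000 + 0.3750 + 0.5306
  = 1.4056 bits
H(Q) = -[(1/2)·log₂(1/2) + (1/8)·log₂(1/8) + (3/8)·log₂(3/8)]
  = 0.5000 + 0.3750 + 0.5306
  = 1.4056 bits
H(P,Q) = -[(1/2)·log₂(1/2) + (1/8)·log₂(1/8) + (3/8)·log₂(3/8)]
  = 0.5000 + 0.3750 + 0.5306
  = 1.4056 bits

I(P;Q) = H(P) + H(Q) - H(P,Q)
  = 1.4056 + 1.4056 - 1.4056
  = 1.4056 bits

Distribution 2 (A, B):
Marginal P(A) (row sums):
  P(A=0) = 1/4 + 0 + 0 = 1/4
  P(A=1) = 0 + 1/8 + 1/8 = 1/4
  P(A=2) = 3/8 + 0 + 1/8 = 1/2
Marginal P(B) (column sums):
  P(B=0) = 1/4 + 0 + 3/8 = 5/8
  P(B=1) = 0 + 1/8 + 0 = 1/8
  P(B=2) = 0 + 1/8 + 1/8 = 1/4

H(A) = -[(1/4)·log₂(1/4) + (1/4)·log₂(1/4) + (1/2)·log₂(1/2)]
  = 0.5000 + 0.5000 + 0.5000
  = 1.5000 bits
H(B) = -[(5/8)·log₂(5/8) + (1/8)·log₂(1/8) + (1/4)·log₂(1/4)]
  = 0.4238 + 0.3750 + 0.5000
  = 1.2988 bits
H(A,B) = -[(1/4)·log₂(1/4) + (1/8)·log₂(1/8) + (1/8)·log₂(1/8) + (3/8)·log₂(3/8) + (1/8)·log₂(1/8)]
  = 0.5000 + 0.3750 + 0.3750 + 0.5306 + 0.3750
  = 2.1556 bits

I(A;B) = H(A) + H(B) - H(A,B)
  = 1.5000 + 1.2988 - 2.1556
  = 0.6432 bits

I(P;Q) = 1.4056 bits > I(A;B) = 0.6432 bits, so (P, Q) has the higher mutual information (stronger dependence).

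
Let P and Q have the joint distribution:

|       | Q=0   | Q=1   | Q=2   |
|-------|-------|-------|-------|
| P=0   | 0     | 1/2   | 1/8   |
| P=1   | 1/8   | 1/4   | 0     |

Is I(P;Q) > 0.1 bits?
Marginal P(P) (row sums):
  P(P=0) = 0 + 1/2 + 1/8 = 5/8
  P(P=1) = 1/8 + 1/4 + 0 = 3/8
Marginal P(Q) (column sums):
  P(Q=0) = 0 + 1/8 = 1/8
  P(Q=1) = 1/2 + 1/4 = 3/4
  P(Q=2) = 1/8 + 0 = 1/8

H(P) = -[(5/8)·log₂(5/8) + (3/8)·log₂(3/8)]
  = 0.4238 + 0.5306
  = 0.9544 bits
H(Q) = -[(1/8)·log₂(1/8) + (3/4)·log₂(3/4) + (1/8)·log₂(1/8)]
  = 0.3750 + 0.3113 + 0.3750
  = 1.0613 bits
H(P,Q) = -[(1/2)·log₂(1/2) + (1/8)·log₂(1/8) + (1/8)·log₂(1/8) + (1/4)·log₂(1/4)]
  = 0.5000 + 0.3750 + 0.3750 + 0.5000
  = 1.7500 bits

I(P;Q) = H(P) + H(Q) - H(P,Q)
  = 0.9544 + 1.0613 - 1.7500
  = 0.2657 bits

Yes. I(P;Q) = 0.2657 bits, which is > 0.1 bits.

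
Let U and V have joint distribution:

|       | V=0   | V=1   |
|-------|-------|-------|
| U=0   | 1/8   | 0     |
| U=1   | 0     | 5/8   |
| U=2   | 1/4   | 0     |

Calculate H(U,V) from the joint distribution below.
H(U,V) = -Σ P(U,V) log₂ P(U,V), summed over the non-zero cells:
H(U,V) = -[(1/8)·log₂(1/8) + (5/8)·log₂(5/8) + (1/4)·log₂(1/4)]
  = 0.3750 + 0.4238 + 0.5000
  = 1.2988 bits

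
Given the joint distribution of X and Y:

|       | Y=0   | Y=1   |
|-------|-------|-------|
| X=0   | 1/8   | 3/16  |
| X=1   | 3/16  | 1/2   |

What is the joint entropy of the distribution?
H(X,Y) = -Σ P(X,Y) log₂ P(X,Y), summed over the non-zero cells:
H(X,Y) = -[(1/8)·log₂(1/8) + (3/16)·log₂(3/16) + (3/16)·log₂(3/16) + (1/2)·log₂(1/2)]
  = 0.3750 + 0.4528 + 0.4528 + 0.5000
  = 1.7806 bits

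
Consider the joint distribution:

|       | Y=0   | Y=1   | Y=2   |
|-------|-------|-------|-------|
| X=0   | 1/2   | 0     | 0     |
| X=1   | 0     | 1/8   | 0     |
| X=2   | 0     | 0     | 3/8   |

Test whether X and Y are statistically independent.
Marginal P(X) (row sums):
  P(X=0) = 1/2 + 0 + 0 = 1/2
  P(X=1) = 0 + 1/8 + 0 = 1/8
  P(X=2) = 0 + 0 + 3/8 = 3/8
Marginal P(Y) (column sums):
  P(Y=0) = 1/2 + 0 + 0 = 1/2
  P(Y=1) = 0 + 1/8 + 0 = 1/8
  P(Y=2) = 0 + 0 + 3/8 = 3/8

X and Y are independent iff P(X=i,Y=j) = P(X=i)·P(Y=j) for every cell.
  P(X=0)·P(Y=0) = 1/2 × 1/2 = 1/4, but P(X=0,Y=0) = 1/2 ✗

No, X and Y are not independent. Quantitatively, I(X;Y) > 0:

H(X) = -[(1/2)·log₂(1/2) + (1/8)·log₂(1/8) + (3/8)·log₂(3/8)]
  = 0.5000 + 0.3750 + 0.5306
  = 1.4056 bits
H(Y) = -[(1/2)·log₂(1/2) + (1/8)·log₂(1/8) + (3/8)·log₂(3/8)]
  = 0.5000 + 0.3750 + 0.5306
  = 1.4056 bits
H(X,Y) = -[(1/2)·log₂(1/2) + (1/8)·log₂(1/8) + (3/8)·log₂(3/8)]
  = 0.5000 + 0.3750 + 0.5306
  = 1.4056 bits
I(X;Y) = H(X) + H(Y) - H(X,Y) = 1.4056 + 1.4056 - 1.4056 = 1.4056 bits > 0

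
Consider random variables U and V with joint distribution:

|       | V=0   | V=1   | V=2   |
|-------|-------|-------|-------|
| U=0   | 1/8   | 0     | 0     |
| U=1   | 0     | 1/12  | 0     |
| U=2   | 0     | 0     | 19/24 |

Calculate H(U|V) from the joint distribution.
Marginal P(V) (column sums):
  P(V=0) = 1/8 + 0 + 0 = 1/8
  P(V=1) = 0 + 1/12 + 0 = 1/12
  P(V=2) = 0 + 0 + 19/24 = 19/24

H(U|V) = -Σ P(U,V)·log₂ P(U|V), where P(U|V) = P(U,V) / P(V)
  (cells with P(U,V) = 0 contribute 0)
  (U=0,V=0): P(U|V) = (1/8)/(1/8) = 1;  -(1/8)·log₂(1) = 0.0000
  (U=1,V=1): P(U|V) = (1/12)/(1/12) = 1;  -(1/12)·log₂(1) = 0.0000
  (U=2,V=2): P(U|V) = (19/24)/(19/24) = 1;  -(19/24)·log₂(1) = 0.0000
H(U|V) = 0.0000 + 0.0000 + 0.0000
  = 0.0000 bits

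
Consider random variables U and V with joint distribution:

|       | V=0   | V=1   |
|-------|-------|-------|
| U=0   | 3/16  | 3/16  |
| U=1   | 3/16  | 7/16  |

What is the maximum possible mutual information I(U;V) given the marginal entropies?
The upper bound on mutual information is I(U;V) ≤ min(H(U), H(V)).

Marginal P(U) (row sums):
  P(U=0) = 3/16 + 3/16 = 3/8
  P(U=1) = 3/16 + 7/16 = 5/8
Marginal P(V) (column sums):
  P(V=0) = 3/16 + 3/16 = 3/8
  P(V=1) = 3/16 + 7/16 = 5/8

H(U) = -[(3/8)·log₂(3/8) + (5/8)·log₂(5/8)]
  = 0.5306 + 0.4238
  = 0.9544 bits
H(V) = -[(3/8)·log₂(3/8) + (5/8)·log₂(5/8)]
  = 0.5306 + 0.4238
  = 0.9544 bits

Maximum possible I(U;V) = min(0.9544, 0.9544) = 0.9544 bits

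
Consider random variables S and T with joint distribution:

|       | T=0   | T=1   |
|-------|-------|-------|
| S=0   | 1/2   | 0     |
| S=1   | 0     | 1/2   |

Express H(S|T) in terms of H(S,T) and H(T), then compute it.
H(S|T) = H(S,T) - H(T)

Marginal P(T) (column sums):
  P(T=0) = 1/2 + 0 = 1/2
  P(T=1) = 0 + 1/2 = 1/2

H(S,T) = -[(1/2)·log₂(1/2) + (1/2)·log₂(1/2)]
  = 0.5000 + 0.5000
  = 1.0000 bits
H(T) = -[(1/2)·log₂(1/2) + (1/2)·log₂(1/2)]
  = 0.5000 + 0.5000
  = 1.0000 bits

H(S|T) = 1.0000 - 1.0000 = 0.0000 bits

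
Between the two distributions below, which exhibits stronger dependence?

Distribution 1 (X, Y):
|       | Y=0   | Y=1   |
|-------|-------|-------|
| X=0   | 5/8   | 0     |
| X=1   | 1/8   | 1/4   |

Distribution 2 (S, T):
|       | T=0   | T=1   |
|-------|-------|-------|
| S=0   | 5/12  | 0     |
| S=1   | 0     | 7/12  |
Distribution 1 (X, Y):
Marginal P(X) (row sums):
  P(X=0) = 5/8 + 0 = 5/8
  P(X=1) = 1/8 + 1/4 = 3/8
Marginal P(Y) (column sums):
  P(Y=0) = 5/8 + 1/8 = 3/4
  P(Y=1) = 0 + 1/4 = 1/4

H(X) = -[(5/8)·log₂(5/8) + (3/8)·log₂(3/8)]
  = 0.4238 + 0.5306
  = 0.9544 bits
H(Y) = -[(3/4)·log₂(3/4) + (1/4)·log₂(1/4)]
  = 0.3113 + 0.5000
  = 0.8113 bits
H(X,Y) = -[(5/8)·log₂(5/8) + (1/8)·log₂(1/8) + (1/4)·log₂(1/4)]
  = 0.4238 + 0.3750 + 0.5000
  = 1.2988 bits

I(X;Y) = H(X) + H(Y) - H(X,Y)
  = 0.9544 + 0.8113 - 1.2988
  = 0.4669 bits

Distribution 2 (S, T):
Marginal P(S) (row sums):
  P(S=0) = 5/12 + 0 = 5/12
  P(S=1) = 0 + 7/12 = 7/12
Marginal P(T) (column sums):
  P(T=0) = 5/12 + 0 = 5/12
  P(T=1) = 0 + 7/12 = 7/12

H(S) = -[(5/12)·log₂(5/12) + (7/12)·log₂(7/12)]
  = 0.5263 + 0.4536
  = 0.9799 bits
H(T) = -[(5/12)·log₂(5/12) + (7/12)·log₂(7/12)]
  = 0.5263 + 0.4536
  = 0.9799 bits
H(S,T) = -[(5/12)·log₂(5/12) + (7/12)·log₂(7/12)]
  = 0.5263 + 0.4536
  = 0.9799 bits

I(S;T) = H(S) + H(T) - H(S,T)
  = 0.9799 + 0.9799 - 0.9799
  = 0.9799 bits

I(S;T) = 0.9799 bits > I(X;Y) = 0.4669 bits, so (S, T) has the higher mutual information (stronger dependence).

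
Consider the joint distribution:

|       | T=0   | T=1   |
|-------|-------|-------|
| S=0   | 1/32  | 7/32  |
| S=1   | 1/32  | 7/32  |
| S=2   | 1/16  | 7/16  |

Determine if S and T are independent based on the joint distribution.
Marginal P(S) (row sums):
  P(S=0) = 1/32 + 7/32 = 1/4
  P(S=1) = 1/32 + 7/32 = 1/4
  P(S=2) = 1/16 + 7/16 = 1/2
Marginal P(T) (column sums):
  P(T=0) = 1/32 + 1/32 + 1/16 = 1/8
  P(T=1) = 7/32 + 7/32 + 7/16 = 7/8

S and T are independent iff P(S=i,T=j) = P(S=i)·P(T=j) for every cell.
  P(S=0)·P(T=0) = 1/4 × 1/8 = 1/32 = P(S=0,T=0) ✓
  P(S=0)·P(T=1) = 1/4 × 7/8 = 7/32 = P(S=0,T=1) ✓
  P(S=1)·P(T=0) = 1/4 × 1/8 = 1/32 = P(S=1,T=0) ✓
  P(S=1)·P(T=1) = 1/4 × 7/8 = 7/32 = P(S=1,T=1) ✓
  P(S=2)·P(T=0) = 1/2 × 1/8 = 1/16 = P(S=2,T=0) ✓
  P(S=2)·P(T=1) = 1/2 × 7/8 = 7/16 = P(S=2,T=1) ✓

Yes, S and T are independent: every cell factors, so I(S;T) = 0 bits.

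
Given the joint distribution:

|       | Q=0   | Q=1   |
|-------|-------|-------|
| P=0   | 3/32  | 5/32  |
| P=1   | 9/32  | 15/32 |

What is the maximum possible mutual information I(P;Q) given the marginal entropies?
The upper bound on mutual information is I(P;Q) ≤ min(H(P), H(Q)).

Marginal P(P) (row sums):
  P(P=0) = 3/32 + 5/32 = 1/4
  P(P=1) = 9/32 + 15/32 = 3/4
Marginal P(Q) (column sums):
  P(Q=0) = 3/32 + 9/32 = 3/8
  P(Q=1) = 5/32 + 15/32 = 5/8

H(P) = -[(1/4)·log₂(1/4) + (3/4)·log₂(3/4)]
  = 0.5000 + 0.3113
  = 0.8113 bits
H(Q) = -[(3/8)·log₂(3/8) + (5/8)·log₂(5/8)]
  = 0.5306 + 0.4238
  = 0.9544 bits

Maximum possible I(P;Q) = min(0.8113, 0.9544) = 0.8113 bits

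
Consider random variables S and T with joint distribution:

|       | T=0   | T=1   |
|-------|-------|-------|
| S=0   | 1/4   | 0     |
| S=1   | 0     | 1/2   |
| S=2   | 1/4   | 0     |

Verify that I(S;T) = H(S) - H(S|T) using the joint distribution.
Left side, from I(S;T) = H(S) + H(T) - H(S,T):
Marginal P(S) (row sums):
  P(S=0) = 1/4 + 0 = 1/4
  P(S=1) = 0 + 1/2 = 1/2
  P(S=2) = 1/4 + 0 = 1/4
Marginal P(T) (column sums):
  P(T=0) = 1/4 + 0 + 1/4 = 1/2
  P(T=1) = 0 + 1/2 + 0 = 1/2

H(S) = -[(1/4)·log₂(1/4) + (1/2)·log₂(1/2) + (1/4)·log₂(1/4)]
  = 0.5000 + 0.5000 + 0.5000
  = 1.5000 bits
H(T) = -[(1/2)·log₂(1/2) + (1/2)·log₂(1/2)]
  = 0.5000 + 0.5000
  = 1.0000 bits
H(S,T) = -[(1/4)·log₂(1/4) + (1/2)·log₂(1/2) + (1/4)·log₂(1/4)]
  = 0.5000 + 0.5000 + 0.5000
  = 1.5000 bits

I(S;T) = H(S) + H(T) - H(S,T)
  = 1.5000 + 1.0000 - 1.5000
  = 1.0000 bits

Right side, with H(S|T) computed directly from the conditional probabilities:
H(S|T) = -Σ P(S,T)·log₂ P(S|T), where P(S|T) = P(S,T) / P(T)
  (cells with P(S,T) = 0 contribute 0)
  (S=0,T=0): P(S|T) = (1/4)/(1/2) = 1/2;  -(1/4)·log₂(1/2) = 0.2500
  (S=1,T=1): P(S|T) = (1/2)/(1/2) = 1;  -(1/2)·log₂(1) = 0.0000
  (S=2,T=0): P(S|T) = (1/4)/(1/2) = 1/2;  -(1/4)·log₂(1/2) = 0.2500
H(S|T) = 0.2500 + 0.0000 + 0.2500
  = 0.5000 bits
H(S) - H(S|T) = 1.5000 - 0.5000 = 1.0000 bits

Both sides equal 1.0000 bits, so I(S;T) = H(S) - H(S|T) ✓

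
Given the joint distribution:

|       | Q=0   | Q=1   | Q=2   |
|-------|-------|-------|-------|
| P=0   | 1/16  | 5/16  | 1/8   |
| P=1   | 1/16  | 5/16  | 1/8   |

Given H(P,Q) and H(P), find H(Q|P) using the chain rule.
From the chain rule: H(P,Q) = H(P) + H(Q|P)
Therefore: H(Q|P) = H(P,Q) - H(P)

H(P,Q) = -[(1/16)·log₂(1/16) + (5/16)·log₂(5/16) + (1/8)·log₂(1/8) + (1/16)·log₂(1/16) + (5/16)·log₂(5/16) + (1/8)·log₂(1/8)]
  = 0.2500 + 0.5244 + 0.3750 + 0.2500 + 0.5244 + 0.3750
  = 2.2988 bits
Marginal P(P) (row sums):
  P(P=0) = 1/16 + 5/16 + 1/8 = 1/2
  P(P=1) = 1/16 + 5/16 + 1/8 = 1/2
H(P) = -[(1/2)·log₂(1/2) + (1/2)·log₂(1/2)]
  = 0.5000 + 0.5000
  = 1.0000 bits

H(Q|P) = 2.2988 - 1.0000 = 1.2988 bits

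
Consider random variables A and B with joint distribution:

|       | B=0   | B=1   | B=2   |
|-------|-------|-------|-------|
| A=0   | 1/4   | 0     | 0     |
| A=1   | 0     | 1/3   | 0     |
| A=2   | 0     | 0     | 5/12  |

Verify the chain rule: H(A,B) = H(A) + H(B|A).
Left side:
H(A,B) = -[(1/4)·log₂(1/4) + (1/3)·log₂(1/3) + (5/12)·log₂(5/12)]
  = 0.5000 + 0.5283 + 0.5263
  = 1.5546 bits

Right side:
Marginal P(A) (row sums):
  P(A=0) = 1/4 + 0 + 0 = 1/4
  P(A=1) = 0 + 1/3 + 0 = 1/3
  P(A=2) = 0 + 0 + 5/12 = 5/12
H(A) = -[(1/4)·log₂(1/4) + (1/3)·log₂(1/3) + (5/12)·log₂(5/12)]
  = 0.5000 + 0.5283 + 0.5263
  = 1.5546 bits
H(B|A) = -Σ P(A,B)·log₂ P(B|A), where P(B|A) = P(A,B) / P(A)
  (cells with P(A,B) = 0 contribute 0)
  (A=0,B=0): P(B|A) = (1/4)/(1/4) = 1;  -(1/4)·log₂(1) = 0.0000
  (A=1,B=1): P(B|A) = (1/3)/(1/3) = 1;  -(1/3)·log₂(1) = 0.0000
  (A=2,B=2): P(B|A) = (5/12)/(5/12) = 1;  -(5/12)·log₂(1) = 0.0000
H(B|A) = 0.0000 + 0.0000 + 0.0000
  = 0.0000 bits
H(A) + H(B|A) = 1.5546 + 0.0000 = 1.5546 bits

Both sides equal 1.5546 bits, so the chain rule holds ✓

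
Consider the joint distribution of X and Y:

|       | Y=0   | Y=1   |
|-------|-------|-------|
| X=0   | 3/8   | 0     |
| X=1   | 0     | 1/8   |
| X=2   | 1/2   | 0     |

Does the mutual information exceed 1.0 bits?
Marginal P(X) (row sums):
  P(X=0) = 3/8 + 0 = 3/8
  P(X=1) = 0 + 1/8 = 1/8
  P(X=2) = 1/2 + 0 = 1/2
Marginal P(Y) (column sums):
  P(Y=0) = 3/8 + 0 + 1/2 = 7/8
  P(Y=1) = 0 + 1/8 + 0 = 1/8

H(X) = -[(3/8)·log₂(3/8) + (1/8)·log₂(1/8) + (1/2)·log₂(1/2)]
  = 0.5306 + 0.3750 + 0.5000
  = 1.4056 bits
H(Y) = -[(7/8)·log₂(7/8) + (1/8)·log₂(1/8)]
  = 0.1686 + 0.3750
  = 0.5436 bits
H(X,Y) = -[(3/8)·log₂(3/8) + (1/8)·log₂(1/8) + (1/2)·log₂(1/2)]
  = 0.5306 + 0.3750 + 0.5000
  = 1.4056 bits

I(X;Y) = H(X) + H(Y) - H(X,Y)
  = 1.4056 + 0.5436 - 1.4056
  = 0.5436 bits

No. I(X;Y) = 0.5436 bits, which is ≤ 1.0 bits.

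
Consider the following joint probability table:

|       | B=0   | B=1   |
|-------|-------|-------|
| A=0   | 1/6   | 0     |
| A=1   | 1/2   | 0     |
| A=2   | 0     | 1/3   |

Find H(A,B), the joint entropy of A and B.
H(A,B) = -Σ P(A,B) log₂ P(A,B), summed over the non-zero cells:
H(A,B) = -[(1/6)·log₂(1/6) + (1/2)·log₂(1/2) + (1/3)·log₂(1/3)]
  = 0.4308 + 0.5000 + 0.5283
  = 1.4591 bits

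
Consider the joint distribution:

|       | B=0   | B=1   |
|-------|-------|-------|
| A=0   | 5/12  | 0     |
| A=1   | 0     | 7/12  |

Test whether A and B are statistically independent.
Marginal P(A) (row sums):
  P(A=0) = 5/12 + 0 = 5/12
  P(A=1) = 0 + 7/12 = 7/12
Marginal P(B) (column sums):
  P(B=0) = 5/12 + 0 = 5/12
  P(B=1) = 0 + 7/12 = 7/12

A and B are independent iff P(A=i,B=j) = P(A=i)·P(B=j) for every cell.
  P(A=0)·P(B=0) = 5/12 × 5/12 = 25/144, but P(A=0,B=0) = 5/12 ✗

No, A and B are not independent. Quantitatively, I(A;B) > 0:

H(A) = -[(5/12)·log₂(5/12) + (7/12)·log₂(7/12)]
  = 0.5263 + 0.4536
  = 0.9799 bits
H(B) = -[(5/12)·log₂(5/12) + (7/12)·log₂(7/12)]
  = 0.5263 + 0.4536
  = 0.9799 bits
H(A,B) = -[(5/12)·log₂(5/12) + (7/12)·log₂(7/12)]
  = 0.5263 + 0.4536
  = 0.9799 bits
I(A;B) = H(A) + H(B) - H(A,B) = 0.9799 + 0.9799 - 0.9799 = 0.9799 bits > 0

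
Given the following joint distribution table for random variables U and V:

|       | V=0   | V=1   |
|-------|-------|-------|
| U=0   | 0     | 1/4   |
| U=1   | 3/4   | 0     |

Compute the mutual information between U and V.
Marginal P(U) (row sums):
  P(U=0) = 0 + 1/4 = 1/4
  P(U=1) = 3/4 + 0 = 3/4
Marginal P(V) (column sums):
  P(V=0) = 0 + 3/4 = 3/4
  P(V=1) = 1/4 + 0 = 1/4

H(U) = -[(1/4)·log₂(1/4) + (3/4)·log₂(3/4)]
  = 0.5000 + 0.3113
  = 0.8113 bits
H(V) = -[(3/4)·log₂(3/4) + (1/4)·log₂(1/4)]
  = 0.3113 + 0.5000
  = 0.8113 bits
H(U,V) = -[(1/4)·log₂(1/4) + (3/4)·log₂(3/4)]
  = 0.5000 + 0.3113
  = 0.8113 bits

I(U;V) = H(U) + H(V) - H(U,V)
  = 0.8113 + 0.8113 - 0.8113
  = 0.8113 bits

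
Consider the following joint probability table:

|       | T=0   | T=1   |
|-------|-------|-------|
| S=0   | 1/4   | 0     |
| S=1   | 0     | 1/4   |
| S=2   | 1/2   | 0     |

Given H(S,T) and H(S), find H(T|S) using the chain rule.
From the chain rule: H(S,T) = H(S) + H(T|S)
Therefore: H(T|S) = H(S,T) - H(S)

H(S,T) = -[(1/4)·log₂(1/4) + (1/4)·log₂(1/4) + (1/2)·log₂(1/2)]
  = 0.5000 + 0.5000 + 0.5000
  = 1.5000 bits
Marginal P(S) (row sums):
  P(S=0) = 1/4 + 0 = 1/4
  P(S=1) = 0 + 1/4 = 1/4
  P(S=2) = 1/2 + 0 = 1/2
H(S) = -[(1/4)·log₂(1/4) + (1/4)·log₂(1/4) + (1/2)·log₂(1/2)]
  = 0.5000 + 0.5000 + 0.5000
  = 1.5000 bits

H(T|S) = 1.5000 - 1.5000 = 0.0000 bits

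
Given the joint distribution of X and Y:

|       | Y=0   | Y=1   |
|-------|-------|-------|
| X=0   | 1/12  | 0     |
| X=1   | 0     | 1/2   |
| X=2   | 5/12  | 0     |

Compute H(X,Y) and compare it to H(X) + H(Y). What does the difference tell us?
Marginal P(X) (row sums):
  P(X=0) = 1/12 + 0 = 1/12
  P(X=1) = 0 + 1/2 = 1/2
  P(X=2) = 5/12 + 0 = 5/12
Marginal P(Y) (column sums):
  P(Y=0) = 1/12 + 0 + 5/12 = 1/2
  P(Y=1) = 0 + 1/2 + 0 = 1/2

H(X,Y) = -[(1/12)·log₂(1/12) + (1/2)·log₂(1/2) + (5/12)·log₂(5/12)]
  = 0.2987 + 0.5000 + 0.5263
  = 1.3250 bits
H(X) = -[(1/12)·log₂(1/12) + (1/2)·log₂(1/2) + (5/12)·log₂(5/12)]
  = 0.2987 + 0.5000 + 0.5263
  = 1.3250 bits
H(Y) = -[(1/2)·log₂(1/2) + (1/2)·log₂(1/2)]
  = 0.5000 + 0.5000
  = 1.0000 bits

H(X) + H(Y) = 1.3250 + 1.0000 = 2.3250 bits
Difference: H(X) + H(Y) - H(X,Y) = 2.3250 - 1.3250 = 1.0000 bits = I(X;Y)

The difference is the mutual information; it is positive here, so X and Y are dependent (knowing one reduces uncertainty about the other by 1.0000 bits).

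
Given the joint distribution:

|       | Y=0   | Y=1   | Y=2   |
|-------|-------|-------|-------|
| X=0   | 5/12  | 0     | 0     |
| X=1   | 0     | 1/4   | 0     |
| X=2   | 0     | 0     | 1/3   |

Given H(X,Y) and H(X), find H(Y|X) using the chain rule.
From the chain rule: H(X,Y) = H(X) + H(Y|X)
Therefore: H(Y|X) = H(X,Y) - H(X)

H(X,Y) = -[(5/12)·log₂(5/12) + (1/4)·log₂(1/4) + (1/3)·log₂(1/3)]
  = 0.5263 + 0.5000 + 0.5283
  = 1.5546 bits
Marginal P(X) (row sums):
  P(X=0) = 5/12 + 0 + 0 = 5/12
  P(X=1) = 0 + 1/4 + 0 = 1/4
  P(X=2) = 0 + 0 + 1/3 = 1/3
H(X) = -[(5/12)·log₂(5/12) + (1/4)·log₂(1/4) + (1/3)·log₂(1/3)]
  = 0.5263 + 0.5000 + 0.5283
  = 1.5546 bits

H(Y|X) = 1.5546 - 1.5546 = 0.0000 bits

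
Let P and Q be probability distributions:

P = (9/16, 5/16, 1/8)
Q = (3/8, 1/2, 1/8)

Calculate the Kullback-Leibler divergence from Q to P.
D(P||Q) = Σ P(i) log₂(P(i)/Q(i))
  i=0: (9/16) × log₂((9/16)/(3/8)) = (9/16) × log₂(3/2) = 0.3290
  i=1: (5/16) × log₂((5/16)/(1/2)) = (5/16) × log₂(5/8) = -0.2119
  i=2: (1/8) × log₂((1/8)/(1/8)) = (1/8) × log₂(1) = 0.0000
D(P||Q) = 0.3290 - 0.2119 + 0.0000
  = 0.1171 bits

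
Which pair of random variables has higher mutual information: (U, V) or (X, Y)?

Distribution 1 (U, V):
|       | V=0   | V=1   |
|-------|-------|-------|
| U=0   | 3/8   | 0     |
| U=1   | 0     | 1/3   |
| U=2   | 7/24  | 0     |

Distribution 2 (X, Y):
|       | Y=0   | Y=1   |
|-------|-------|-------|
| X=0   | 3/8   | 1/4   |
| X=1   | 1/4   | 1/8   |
Distribution 1 (U, V):
Marginal P(U) (row sums):
  P(U=0) = 3/8 + 0 = 3/8
  P(U=1) = 0 + 1/3 = 1/3
  P(U=2) = 7/24 + 0 = 7/24
Marginal P(V) (column sums):
  P(V=0) = 3/8 + 0 + 7/24 = 2/3
  P(V=1) = 0 + 1/3 + 0 = 1/3

H(U) = -[(3/8)·log₂(3/8) + (1/3)·log₂(1/3) + (7/24)·log₂(7/24)]
  = 0.5306 + 0.5283 + 0.5185
  = 1.5774 bits
H(V) = -[(2/3)·log₂(2/3) + (1/3)·log₂(1/3)]
  = 0.3900 + 0.5283
  = 0.9183 bits
H(U,V) = -[(3/8)·log₂(3/8) + (1/3)·log₂(1/3) + (7/24)·log₂(7/24)]
  = 0.5306 + 0.5283 + 0.5185
  = 1.5774 bits

I(U;V) = H(U) + H(V) - H(U,V)
  = 1.5774 + 0.9183 - 1.5774
  = 0.9183 bits

Distribution 2 (X, Y):
Marginal P(X) (row sums):
  P(X=0) = 3/8 + 1/4 = 5/8
  P(X=1) = 1/4 + 1/8 = 3/8
Marginal P(Y) (column sums):
  P(Y=0) = 3/8 + 1/4 = 5/8
  P(Y=1) = 1/4 + 1/8 = 3/8

H(X) = -[(5/8)·log₂(5/8) + (3/8)·log₂(3/8)]
  = 0.4238 + 0.5306
  = 0.9544 bits
H(Y) = -[(5/8)·log₂(5/8) + (3/8)·log₂(3/8)]
  = 0.4238 + 0.5306
  = 0.9544 bits
H(X,Y) = -[(3/8)·log₂(3/8) + (1/4)·log₂(1/4) + (1/4)·log₂(1/4) + (1/8)·log₂(1/8)]
  = 0.5306 + 0.5000 + 0.5000 + 0.3750
  = 1.9056 bits

I(X;Y) = H(X) + H(Y) - H(X,Y)
  = 0.9544 + 0.9544 - 1.9056
  = 0.0032 bits

I(U;V) = 0.9183 bits > I(X;Y) = 0.0032 bits, so (U, V) has the higher mutual information (stronger dependence).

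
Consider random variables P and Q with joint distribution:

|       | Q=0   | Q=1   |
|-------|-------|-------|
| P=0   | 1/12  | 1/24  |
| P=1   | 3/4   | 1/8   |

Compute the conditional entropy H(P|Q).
Marginal P(Q) (column sums):
  P(Q=0) = 1/12 + 3/4 = 5/6
  P(Q=1) = 1/24 + 1/8 = 1/6

H(P|Q) = -Σ P(P,Q)·log₂ P(P|Q), where P(P|Q) = P(P,Q) / P(Q)
  (P=0,Q=0): P(P|Q) = (1/12)/(5/6) = 1/10;  -(1/12)·log₂(1/10) = 0.2768
  (P=0,Q=1): P(P|Q) = (1/24)/(1/6) = 1/4;  -(1/24)·log₂(1/4) = 0.0833
  (P=1,Q=0): P(P|Q) = (3/4)/(5/6) = 9/10;  -(3/4)·log₂(9/10) = 0.1140
  (P=1,Q=1): P(P|Q) = (1/8)/(1/6) = 3/4;  -(1/8)·log₂(3/4) = 0.0519
H(P|Q) = 0.2768 + 0.0833 + 0.1140 + 0.0519
  = 0.5260 bits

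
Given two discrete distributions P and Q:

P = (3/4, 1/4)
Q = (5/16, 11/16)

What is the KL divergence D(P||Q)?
D(P||Q) = Σ P(i) log₂(P(i)/Q(i))
  i=0: (3/4) × log₂((3/4)/(5/16)) = (3/4) × log₂(12/5) = 0.9473
  i=1: (1/4) × log₂((1/4)/(11/16)) = (1/4) × log₂(4/11) = -0.3649
D(P||Q) = 0.9473 - 0.3649
  = 0.5824 bits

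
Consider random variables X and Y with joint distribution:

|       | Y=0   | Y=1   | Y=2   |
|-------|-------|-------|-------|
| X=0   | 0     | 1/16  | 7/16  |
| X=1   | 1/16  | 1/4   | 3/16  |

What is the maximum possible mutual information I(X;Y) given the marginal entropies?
The upper bound on mutual information is I(X;Y) ≤ min(H(X), H(Y)).

Marginal P(X) (row sums):
  P(X=0) = 0 + 1/16 + 7/16 = 1/2
  P(X=1) = 1/16 + 1/4 + 3/16 = 1/2
Marginal P(Y) (column sums):
  P(Y=0) = 0 + 1/16 = 1/16
  P(Y=1) = 1/16 + 1/4 = 5/16
  P(Y=2) = 7/16 + 3/16 = 5/8

H(X) = -[(1/2)·log₂(1/2) + (1/2)·log₂(1/2)]
  = 0.5000 + 0.5000
  = 1.0000 bits
H(Y) = -[(1/16)·log₂(1/16) + (5/16)·log₂(5/16) + (5/8)·log₂(5/8)]
  = 0.2500 + 0.5244 + 0.4238
  = 1.1982 bits

Maximum possible I(X;Y) = min(1.0000, 1.1982) = 1.0000 bits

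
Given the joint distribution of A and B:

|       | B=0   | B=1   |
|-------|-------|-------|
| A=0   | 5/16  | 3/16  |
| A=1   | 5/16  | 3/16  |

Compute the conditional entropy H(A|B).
Marginal P(B) (column sums):
  P(B=0) = 5/16 + 5/16 = 5/8
  P(B=1) = 3/16 + 3/16 = 3/8

H(A|B) = -Σ P(A,B)·log₂ P(A|B), where P(A|B) = P(A,B) / P(B)
  (A=0,B=0): P(A|B) = (5/16)/(5/8) = 1/2;  -(5/16)·log₂(1/2) = 0.3125
  (A=0,B=1): P(A|B) = (3/16)/(3/8) = 1/2;  -(3/16)·log₂(1/2) = 0.1875
  (A=1,B=0): P(A|B) = (5/16)/(5/8) = 1/2;  -(5/16)·log₂(1/2) = 0.3125
  (A=1,B=1): P(A|B) = (3/16)/(3/8) = 1/2;  -(3/16)·log₂(1/2) = 0.1875
H(A|B) = 0.3125 + 0.1875 + 0.3125 + 0.1875
  = 1.0000 bits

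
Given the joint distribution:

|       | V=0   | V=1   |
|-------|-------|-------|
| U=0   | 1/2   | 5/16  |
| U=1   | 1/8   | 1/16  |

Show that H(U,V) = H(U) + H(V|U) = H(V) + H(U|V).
Marginal P(U) (row sums):
  P(U=0) = 1/2 + 5/16 = 13/16
  P(U=1) = 1/8 + 1/16 = 3/16
Marginal P(V) (column sums):
  P(V=0) = 1/2 + 1/8 = 5/8
  P(V=1) = 5/16 + 1/16 = 3/8

Decomposition 1: H(U) + H(V|U)
H(U) = -[(13/16)·log₂(13/16) + (3/16)·log₂(3/16)]
  = 0.2434 + 0.4528
  = 0.6962 bits
H(V|U) = -Σ P(U,V)·log₂ P(V|U), where P(V|U) = P(U,V) / P(U)
  (U=0,V=0): P(V|U) = (1/2)/(13/16) = 8/13;  -(1/2)·log₂(8/13) = 0.3502
  (U=0,V=1): P(V|U) = (5/16)/(13/16) = 5/13;  -(5/16)·log₂(5/13) = 0.4308
  (U=1,V=0): P(V|U) = (1/8)/(3/16) = 2/3;  -(1/8)·log₂(2/3) = 0.0731
  (U=1,V=1): P(V|U) = (1/16)/(3/16) = 1/3;  -(1/16)·log₂(1/3) = 0.0991
H(V|U) = 0.3502 + 0.4308 + 0.0731 + 0.0991
  = 0.9532 bits
H(U) + H(V|U) = 0.6962 + 0.9532 = 1.6494 bits

Decomposition 2: H(V) + H(U|V)
H(V) = -[(5/8)·log₂(5/8) + (3/8)·log₂(3/8)]
  = 0.4238 + 0.5306
  = 0.9544 bits
H(U|V) = -Σ P(U,V)·log₂ P(U|V), where P(U|V) = P(U,V) / P(V)
  (U=0,V=0): P(U|V) = (1/2)/(5/8) = 4/5;  -(1/2)·log₂(4/5) = 0.1610
  (U=0,V=1): P(U|V) = (5/16)/(3/8) = 5/6;  -(5/16)·log₂(5/6) = 0.0822
  (U=1,V=0): P(U|V) = (1/8)/(5/8) = 1/5;  -(1/8)·log₂(1/5) = 0.2902
  (U=1,V=1): P(U|V) = (1/16)/(3/8) = 1/6;  -(1/16)·log₂(1/6) = 0.1616
H(U|V) = 0.1610 + 0.0822 + 0.2902 + 0.1616
  = 0.6950 bits
H(V) + H(U|V) = 0.9544 + 0.6950 = 1.6494 bits

Direct computation of the joint entropy:
H(U,V) = -[(1/2)·log₂(1/2) + (5/16)·log₂(5/16) + (1/8)·log₂(1/8) + (1/16)·log₂(1/16)]
  = 0.5000 + 0.5244 + 0.3750 + 0.2500
  = 1.6494 bits

All three agree: H(U,V) = 1.6494 bits ✓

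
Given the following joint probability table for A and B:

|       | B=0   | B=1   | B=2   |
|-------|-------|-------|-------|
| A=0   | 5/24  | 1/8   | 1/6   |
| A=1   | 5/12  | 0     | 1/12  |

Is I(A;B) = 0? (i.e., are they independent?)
Marginal P(A) (row sums):
  P(A=0) = 5/24 + 1/8 + 1/6 = 1/2
  P(A=1) = 5/12 + 0 + 1/12 = 1/2
Marginal P(B) (column sums):
  P(B=0) = 5/24 + 5/12 = 5/8
  P(B=1) = 1/8 + 0 = 1/8
  P(B=2) = 1/6 + 1/12 = 1/4

A and B are independent iff P(A=i,B=j) = P(A=i)·P(B=j) for every cell.
  P(A=0)·P(B=0) = 1/2 × 5/8 = 5/16, but P(A=0,B=0) = 5/24 ✗

No, A and B are not independent. Quantitatively, I(A;B) > 0:

H(A) = -[(1/2)·log₂(1/2) + (1/2)·log₂(1/2)]
  = 0.5000 + 0.5000
  = 1.0000 bits
H(B) = -[(5/8)·log₂(5/8) + (1/8)·log₂(1/8) + (1/4)·log₂(1/4)]
  = 0.4238 + 0.3750 + 0.5000
  = 1.2988 bits
H(A,B) = -[(5/24)·log₂(5/24) + (1/8)·log₂(1/8) + (1/6)·log₂(1/6) + (5/12)·log₂(5/12) + (1/12)·log₂(1/12)]
  = 0.4715 + 0.3750 + 0.4308 + 0.5263 + 0.2987
  = 2.1023 bits
I(A;B) = H(A) + H(B) - H(A,B) = 1.0000 + 1.2988 - 2.1023 = 0.1965 bits > 0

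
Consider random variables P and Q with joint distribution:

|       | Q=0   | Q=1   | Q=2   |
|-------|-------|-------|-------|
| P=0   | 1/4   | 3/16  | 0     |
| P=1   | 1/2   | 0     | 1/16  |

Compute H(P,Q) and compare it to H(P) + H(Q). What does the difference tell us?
Marginal P(P) (row sums):
  P(P=0) = 1/4 + 3/16 + 0 = 7/16
  P(P=1) = 1/2 + 0 + 1/16 = 9/16
Marginal P(Q) (column sums):
  P(Q=0) = 1/4 + 1/2 = 3/4
  P(Q=1) = 3/16 + 0 = 3/16
  P(Q=2) = 0 + 1/16 = 1/16

H(P,Q) = -[(1/4)·log₂(1/4) + (3/16)·log₂(3/16) + (1/2)·log₂(1/2) + (1/16)·log₂(1/16)]
  = 0.5000 + 0.4528 + 0.5000 + 0.2500
  = 1.7028 bits
H(P) = -[(7/16)·log₂(7/16) + (9/16)·log₂(9/16)]
  = 0.5218 + 0.4669
  = 0.9887 bits
H(Q) = -[(3/4)·log₂(3/4) + (3/16)·log₂(3/16) + (1/16)·log₂(1/16)]
  = 0.3113 + 0.4528 + 0.2500
  = 1.0141 bits

H(P) + H(Q) = 0.9887 + 1.0141 = 2.0028 bits
Difference: H(P) + H(Q) - H(P,Q) = 2.0028 - 1.7028 = 0.3000 bits = I(P;Q)

The difference is the mutual information; it is positive here, so P and Q are dependent (knowing one reduces uncertainty about the other by 0.3000 bits).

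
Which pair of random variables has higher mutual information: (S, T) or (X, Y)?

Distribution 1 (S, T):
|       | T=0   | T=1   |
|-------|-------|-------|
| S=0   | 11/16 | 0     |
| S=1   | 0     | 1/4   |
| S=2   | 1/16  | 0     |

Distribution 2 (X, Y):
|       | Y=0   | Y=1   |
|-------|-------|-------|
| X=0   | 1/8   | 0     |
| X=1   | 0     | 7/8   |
Distribution 1 (S, T):
Marginal P(S) (row sums):
  P(S=0) = 11/16 + 0 = 11/16
  P(S=1) = 0 + 1/4 = 1/4
  P(S=2) = 1/16 + 0 = 1/16
Marginal P(T) (column sums):
  P(T=0) = 11/16 + 0 + 1/16 = 3/4
  P(T=1) = 0 + 1/4 + 0 = 1/4

H(S) = -[(11/16)·log₂(11/16) + (1/4)·log₂(1/4) + (1/16)·log₂(1/16)]
  = 0.3716 + 0.5000 + 0.2500
  = 1.1216 bits
H(T) = -[(3/4)·log₂(3/4) + (1/4)·log₂(1/4)]
  = 0.3113 + 0.5000
  = 0.8113 bits
H(S,T) = -[(11/16)·log₂(11/16) + (1/4)·log₂(1/4) + (1/16)·log₂(1/16)]
  = 0.3716 + 0.5000 + 0.2500
  = 1.1216 bits

I(S;T) = H(S) + H(T) - H(S,T)
  = 1.1216 + 0.8113 - 1.1216
  = 0.8113 bits

Distribution 2 (X, Y):
Marginal P(X) (row sums):
  P(X=0) = 1/8 + 0 = 1/8
  P(X=1) = 0 + 7/8 = 7/8
Marginal P(Y) (column sums):
  P(Y=0) = 1/8 + 0 = 1/8
  P(Y=1) = 0 + 7/8 = 7/8

H(X) = -[(1/8)·log₂(1/8) + (7/8)·log₂(7/8)]
  = 0.3750 + 0.1686
  = 0.5436 bits
H(Y) = -[(1/8)·log₂(1/8) + (7/8)·log₂(7/8)]
  = 0.3750 + 0.1686
  = 0.5436 bits
H(X,Y) = -[(1/8)·log₂(1/8) + (7/8)·log₂(7/8)]
  = 0.3750 + 0.1686
  = 0.5436 bits

I(X;Y) = H(X) + H(Y) - H(X,Y)
  = 0.5436 + 0.5436 - 0.5436
  = 0.5436 bits

I(S;T) = 0.8113 bits > I(X;Y) = 0.5436 bits, so (S, T) has the higher mutual information (stronger dependence).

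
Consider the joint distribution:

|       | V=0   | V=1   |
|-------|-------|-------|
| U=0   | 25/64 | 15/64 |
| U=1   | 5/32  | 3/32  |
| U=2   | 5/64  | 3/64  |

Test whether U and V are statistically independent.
Marginal P(U) (row sums):
  P(U=0) = 25/64 + 15/64 = 5/8
  P(U=1) = 5/32 + 3/32 = 1/4
  P(U=2) = 5/64 + 3/64 = 1/8
Marginal P(V) (column sums):
  P(V=0) = 25/64 + 5/32 + 5/64 = 5/8
  P(V=1) = 15/64 + 3/32 + 3/64 = 3/8

U and V are independent iff P(U=i,V=j) = P(U=i)·P(V=j) for every cell.
  P(U=0)·P(V=0) = 5/8 × 5/8 = 25/64 = P(U=0,V=0) ✓
  P(U=0)·P(V=1) = 5/8 × 3/8 = 15/64 = P(U=0,V=1) ✓
  P(U=1)·P(V=0) = 1/4 × 5/8 = 5/32 = P(U=1,V=0) ✓
  P(U=1)·P(V=1) = 1/4 × 3/8 = 3/32 = P(U=1,V=1) ✓
  P(U=2)·P(V=0) = 1/8 × 5/8 = 5/64 = P(U=2,V=0) ✓
  P(U=2)·P(V=1) = 1/8 × 3/8 = 3/64 = P(U=2,V=1) ✓

Yes, U and V are independent: every cell factors, so I(U;V) = 0 bits.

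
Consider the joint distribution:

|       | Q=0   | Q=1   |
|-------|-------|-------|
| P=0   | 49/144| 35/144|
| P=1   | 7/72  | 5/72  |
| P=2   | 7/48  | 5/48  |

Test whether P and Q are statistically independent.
Marginal P(P) (row sums):
  P(P=0) = 49/144 + 35/144 = 7/12
  P(P=1) = 7/72 + 5/72 = 1/6
  P(P=2) = 7/48 + 5/48 = 1/4
Marginal P(Q) (column sums):
  P(Q=0) = 49/144 + 7/72 + 7/48 = 7/12
  P(Q=1) = 35/144 + 5/72 + 5/48 = 5/12

P and Q are independent iff P(P=i,Q=j) = P(P=i)·P(Q=j) for every cell.
  P(P=0)·P(Q=0) = 7/12 × 7/12 = 49/144 = P(P=0,Q=0) ✓
  P(P=0)·P(Q=1) = 7/12 × 5/12 = 35/144 = P(P=0,Q=1) ✓
  P(P=1)·P(Q=0) = 1/6 × 7/12 = 7/72 = P(P=1,Q=0) ✓
  P(P=1)·P(Q=1) = 1/6 × 5/12 = 5/72 = P(P=1,Q=1) ✓
  P(P=2)·P(Q=0) = 1/4 × 7/12 = 7/48 = P(P=2,Q=0) ✓
  P(P=2)·P(Q=1) = 1/4 × 5/12 = 5/48 = P(P=2,Q=1) ✓

Yes, P and Q are independent: every cell factors, so I(P;Q) = 0 bits.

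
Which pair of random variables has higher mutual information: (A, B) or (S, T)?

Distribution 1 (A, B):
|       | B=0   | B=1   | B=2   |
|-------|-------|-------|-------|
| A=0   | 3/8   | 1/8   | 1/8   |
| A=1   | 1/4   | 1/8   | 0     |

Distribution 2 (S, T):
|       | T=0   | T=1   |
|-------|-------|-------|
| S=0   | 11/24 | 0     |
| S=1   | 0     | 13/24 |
Distribution 1 (A, B):
Marginal P(A) (row sums):
  P(A=0) = 3/8 + 1/8 + 1/8 = 5/8
  P(A=1) = 1/4 + 1/8 + 0 = 3/8
Marginal P(B) (column sums):
  P(B=0) = 3/8 + 1/4 = 5/8
  P(B=1) = 1/8 + 1/8 = 1/4
  P(B=2) = 1/8 + 0 = 1/8

H(A) = -[(5/8)·log₂(5/8) + (3/8)·log₂(3/8)]
  = 0.4238 + 0.5306
  = 0.9544 bits
H(B) = -[(5/8)·log₂(5/8) + (1/4)·log₂(1/4) + (1/8)·log₂(1/8)]
  = 0.4238 + 0.5000 + 0.3750
  = 1.2988 bits
H(A,B) = -[(3/8)·log₂(3/8) + (1/8)·log₂(1/8) + (1/8)·log₂(1/8) + (1/4)·log₂(1/4) + (1/8)·log₂(1/8)]
  = 0.5306 + 0.3750 + 0.3750 + 0.5000 + 0.3750
  = 2.1556 bits

I(A;B) = H(A) + H(B) - H(A,B)
  = 0.9544 + 1.2988 - 2.1556
  = 0.0976 bits

Distribution 2 (S, T):
Marginal P(S) (row sums):
  P(S=0) = 11/24 + 0 = 11/24
  P(S=1) = 0 + 13/24 = 13/24
Marginal P(T) (column sums):
  P(T=0) = 11/24 + 0 = 11/24
  P(T=1) = 0 + 13/24 = 13/24

H(S) = -[(11/24)·log₂(11/24) + (13/24)·log₂(13/24)]
  = 0.5159 + 0.4791
  = 0.9950 bits
H(T) = -[(11/24)·log₂(11/24) + (13/24)·log₂(13/24)]
  = 0.5159 + 0.4791
  = 0.9950 bits
H(S,T) = -[(11/24)·log₂(11/24) + (13/24)·log₂(13/24)]
  = 0.5159 + 0.4791
  = 0.9950 bits

I(S;T) = H(S) + H(T) - H(S,T)
  = 0.9950 + 0.9950 - 0.9950
  = 0.9950 bits

I(S;T) = 0.9950 bits > I(A;B) = 0.0976 bits, so (S, T) has the higher mutual information (stronger dependence).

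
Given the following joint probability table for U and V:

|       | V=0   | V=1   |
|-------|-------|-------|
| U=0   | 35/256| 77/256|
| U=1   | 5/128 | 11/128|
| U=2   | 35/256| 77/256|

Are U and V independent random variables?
Marginal P(U) (row sums):
  P(U=0) = 35/256 + 77/256 = 7/16
  P(U=1) = 5/128 + 11/128 = 1/8
  P(U=2) = 35/256 + 77/256 = 7/16
Marginal P(V) (column sums):
  P(V=0) = 35/256 + 5/128 + 35/256 = 5/16
  P(V=1) = 77/256 + 11/128 + 77/256 = 11/16

U and V are independent iff P(U=i,V=j) = P(U=i)·P(V=j) for every cell.
  P(U=0)·P(V=0) = 7/16 × 5/16 = 35/256 = P(U=0,V=0) ✓
  P(U=0)·P(V=1) = 7/16 × 11/16 = 77/256 = P(U=0,V=1) ✓
  P(U=1)·P(V=0) = 1/8 × 5/16 = 5/128 = P(U=1,V=0) ✓
  P(U=1)·P(V=1) = 1/8 × 11/16 = 11/128 = P(U=1,V=1) ✓
  P(U=2)·P(V=0) = 7/16 × 5/16 = 35/256 = P(U=2,V=0) ✓
  P(U=2)·P(V=1) = 7/16 × 11/16 = 77/256 = P(U=2,V=1) ✓

Yes, U and V are independent: every cell factors, so I(U;V) = 0 bits.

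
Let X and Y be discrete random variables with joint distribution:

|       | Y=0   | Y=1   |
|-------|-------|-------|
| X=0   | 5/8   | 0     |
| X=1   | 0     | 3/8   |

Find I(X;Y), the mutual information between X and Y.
Marginal P(X) (row sums):
  P(X=0) = 5/8 + 0 = 5/8
  P(X=1) = 0 + 3/8 = 3/8
Marginal P(Y) (column sums):
  P(Y=0) = 5/8 + 0 = 5/8
  P(Y=1) = 0 + 3/8 = 3/8

H(X) = -[(5/8)·log₂(5/8) + (3/8)·log₂(3/8)]
  = 0.4238 + 0.5306
  = 0.9544 bits
H(Y) = -[(5/8)·log₂(5/8) + (3/8)·log₂(3/8)]
  = 0.4238 + 0.5306
  = 0.9544 bits
H(X,Y) = -[(5/8)·log₂(5/8) + (3/8)·log₂(3/8)]
  = 0.4238 + 0.5306
  = 0.9544 bits

I(X;Y) = H(X) + H(Y) - H(X,Y)
  = 0.9544 + 0.9544 - 0.9544
  = 0.9544 bits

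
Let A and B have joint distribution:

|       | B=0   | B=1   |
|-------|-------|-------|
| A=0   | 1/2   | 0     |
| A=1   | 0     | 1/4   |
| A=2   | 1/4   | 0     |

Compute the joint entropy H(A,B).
H(A,B) = -Σ P(A,B) log₂ P(A,B), summed over the non-zero cells:
H(A,B) = -[(1/2)·log₂(1/2) + (1/4)·log₂(1/4) + (1/4)·log₂(1/4)]
  = 0.5000 + 0.5000 + 0.5000
  = 1.5000 bits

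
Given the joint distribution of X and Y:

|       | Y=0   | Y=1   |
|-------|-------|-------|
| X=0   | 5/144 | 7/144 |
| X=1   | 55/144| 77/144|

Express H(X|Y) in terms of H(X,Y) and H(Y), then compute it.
H(X|Y) = H(X,Y) - H(Y)

Marginal P(Y) (column sums):
  P(Y=0) = 5/144 + 55/144 = 5/12
  P(Y=1) = 7/144 + 77/144 = 7/12

H(X,Y) = -[(5/144)·log₂(5/144) + (7/144)·log₂(7/144) + (55/144)·log₂(55/144) + (77/144)·log₂(77/144)]
  = 0.1683 + 0.2121 + 0.5304 + 0.4829
  = 1.3937 bits
H(Y) = -[(5/12)·log₂(5/12) + (7/12)·log₂(7/12)]
  = 0.5263 + 0.4536
  = 0.9799 bits

H(X|Y) = 1.3937 - 0.9799 = 0.4138 bits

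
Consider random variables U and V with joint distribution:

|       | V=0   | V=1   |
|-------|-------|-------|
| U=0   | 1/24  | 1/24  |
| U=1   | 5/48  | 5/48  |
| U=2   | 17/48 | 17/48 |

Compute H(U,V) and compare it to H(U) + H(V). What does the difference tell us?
Marginal P(U) (row sums):
  P(U=0) = 1/24 + 1/24 = 1/12
  P(U=1) = 5/48 + 5/48 = 5/24
  P(U=2) = 17/48 + 17/48 = 17/24
Marginal P(V) (column sums):
  P(V=0) = 1/24 + 5/48 + 17/48 = 1/2
  P(V=1) = 1/24 + 5/48 + 17/48 = 1/2

H(U,V) = -[(1/24)·log₂(1/24) + (1/24)·log₂(1/24) + (5/48)·log₂(5/48) + (5/48)·log₂(5/48) + (17/48)·log₂(17/48) + (17/48)·log₂(17/48)]
  = 0.1910 + 0.1910 + 0.3399 + 0.3399 + 0.5304 + 0.5304
  = 2.1226 bits
H(U) = -[(1/12)·log₂(1/12) + (5/24)·log₂(5/24) + (17/24)·log₂(17/24)]
  = 0.2987 + 0.4715 + 0.3524
  = 1.1226 bits
H(V) = -[(1/2)·log₂(1/2) + (1/2)·log₂(1/2)]
  = 0.5000 + 0.5000
  = 1.0000 bits

H(U) + H(V) = 1.1226 + 1.0000 = 2.1226 bits
Difference: H(U) + H(V) - H(U,V) = 2.1226 - 2.1226 = 0.0000 bits = I(U;V)

The difference is the mutual information; it is 0 here, so U and V are independent (the joint entropy equals the sum of the marginal entropies).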